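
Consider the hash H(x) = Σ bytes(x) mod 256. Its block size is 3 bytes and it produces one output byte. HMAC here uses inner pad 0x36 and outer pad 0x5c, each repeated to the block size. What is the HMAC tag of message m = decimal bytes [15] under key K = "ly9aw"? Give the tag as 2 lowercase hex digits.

9d

Key "ly9aw" = 6c 79 39 61 77 is 5 bytes > B = 3, so hash it first: H(key) = f6, then zero-pad to 3 bytes: K' = f6 00 00.
K' ⊕ ipad = c0 36 36.  K' ⊕ opad = aa 5c 5c.
Inner input = (K'⊕ipad) ∥ m = c0 36 36 ∥ 0f.
Inner hash: sum = 192+54+54+15 = 315; mod 256 = 59 → 3b.
Outer input = (K'⊕opad) ∥ inner = aa 5c 5c ∥ 3b.
Outer hash (tag): sum = 170+92+92+59 = 413; mod 256 = 157 → 9d.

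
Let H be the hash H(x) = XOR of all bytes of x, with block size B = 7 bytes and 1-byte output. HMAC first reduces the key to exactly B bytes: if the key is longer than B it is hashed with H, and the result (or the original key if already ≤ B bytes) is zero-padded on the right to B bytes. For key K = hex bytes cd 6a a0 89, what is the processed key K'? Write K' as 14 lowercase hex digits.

Key hex bytes cd 6a a0 89 is 4 bytes ≤ B = 7; zero-pad to 7 bytes: K' = cd 6a a0 89 00 00 00.

cd6aa089000000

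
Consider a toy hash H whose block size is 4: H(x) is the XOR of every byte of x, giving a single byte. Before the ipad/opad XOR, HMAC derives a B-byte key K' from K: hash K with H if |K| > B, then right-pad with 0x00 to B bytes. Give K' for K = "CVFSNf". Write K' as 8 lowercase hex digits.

|K| = 6 > B = 4, so first hash the key.
H(K): XOR 43⊕56⊕46⊕53⊕4e⊕66 = 28.
Zero-pad H(K) = 28 to 4 bytes: K' = 28 00 00 00.

28000000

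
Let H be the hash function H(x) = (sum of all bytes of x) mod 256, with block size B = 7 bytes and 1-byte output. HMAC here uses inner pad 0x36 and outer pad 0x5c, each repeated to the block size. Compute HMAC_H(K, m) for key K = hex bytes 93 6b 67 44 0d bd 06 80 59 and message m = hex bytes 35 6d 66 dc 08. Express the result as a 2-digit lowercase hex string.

Key hex bytes 93 6b 67 44 0d bd 06 80 59 is 9 bytes > B = 7, so hash it first: H(key) = 52, then zero-pad to 7 bytes: K' = 52 00 00 00 00 00 00.
K' ⊕ ipad = 64 36 36 36 36 36 36.  K' ⊕ opad = 0e 5c 5c 5c 5c 5c 5c.
Inner input = (K'⊕ipad) ∥ m = 64 36 36 36 36 36 36 ∥ 35 6d 66 dc 08.
Inner hash: sum = 100+54+54+54+54+54+54+53+109+102+220+8 = 916; mod 256 = 148 → 94.
Outer input = (K'⊕opad) ∥ inner = 0e 5c 5c 5c 5c 5c 5c ∥ 94.
Outer hash (tag): sum = 14+92+92+92+92+92+92+148 = 714; mod 256 = 202 → ca.

ca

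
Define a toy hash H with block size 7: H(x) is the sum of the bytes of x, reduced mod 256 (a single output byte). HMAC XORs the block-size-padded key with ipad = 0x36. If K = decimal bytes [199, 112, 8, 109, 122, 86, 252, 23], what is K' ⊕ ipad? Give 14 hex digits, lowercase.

Key decimal bytes [199, 112, 8, 109, 122, 86, 252, 23] = c7 70 08 6d 7a 56 fc 17 is 8 bytes > B = 7, so hash it first: H(key) = 8f, then zero-pad to 7 bytes: K' = 8f 00 00 00 00 00 00.
XOR each byte with 0x36: 8f⊕36=b9, 00⊕36=36, 00⊕36=36, 00⊕36=36, 00⊕36=36, 00⊕36=36, 00⊕36=36.

b9363636363636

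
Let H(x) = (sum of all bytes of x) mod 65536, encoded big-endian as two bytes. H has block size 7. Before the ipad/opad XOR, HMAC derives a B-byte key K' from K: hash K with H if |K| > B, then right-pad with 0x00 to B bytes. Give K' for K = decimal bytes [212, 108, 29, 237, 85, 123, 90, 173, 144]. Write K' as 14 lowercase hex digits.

04b10000000000

|K| = 9 > B = 7, so first hash the key.
H(K): sum = 212+108+29+237+85+123+90+173+144 = 1201 → 04 b1.
Zero-pad H(K) = 04 b1 to 7 bytes: K' = 04 b1 00 00 00 00 00.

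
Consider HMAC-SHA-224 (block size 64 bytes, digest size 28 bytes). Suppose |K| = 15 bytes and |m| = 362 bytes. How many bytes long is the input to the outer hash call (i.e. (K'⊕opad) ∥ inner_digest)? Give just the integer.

92

Key is 15 ≤ 64 bytes, zero-padded: |K'| = 64.
Outer input = (K'⊕opad) ∥ H(inner) → 64 + 28 = 92 bytes.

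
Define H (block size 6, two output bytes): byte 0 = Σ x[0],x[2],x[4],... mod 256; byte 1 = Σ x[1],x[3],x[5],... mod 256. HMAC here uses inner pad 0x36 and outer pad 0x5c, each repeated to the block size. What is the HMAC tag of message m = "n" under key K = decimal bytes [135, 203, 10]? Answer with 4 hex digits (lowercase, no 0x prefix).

1eb8

Key decimal bytes [135, 203, 10] = 87 cb 0a is 3 bytes ≤ B = 6; zero-pad to 6 bytes: K' = 87 cb 0a 00 00 00.
K' ⊕ ipad = b1 fd 3c 36 36 36.  K' ⊕ opad = db 97 56 5c 5c 5c.
Inner input = (K'⊕ipad) ∥ m = b1 fd 3c 36 36 36 ∥ 6e.
Inner hash: even-index sum = 401 mod 256 = 145; odd-index sum = 361 mod 256 = 105 → 91 69.
Outer input = (K'⊕opad) ∥ inner = db 97 56 5c 5c 5c ∥ 91 69.
Outer hash (tag): even-index sum = 542 mod 256 = 30; odd-index sum = 440 mod 256 = 184 → 1e b8.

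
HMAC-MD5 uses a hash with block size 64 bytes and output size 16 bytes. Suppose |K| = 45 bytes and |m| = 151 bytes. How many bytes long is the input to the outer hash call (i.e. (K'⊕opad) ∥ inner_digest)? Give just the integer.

80

Key is 45 ≤ 64 bytes, zero-padded: |K'| = 64.
Outer input = (K'⊕opad) ∥ H(inner) → 64 + 16 = 80 bytes.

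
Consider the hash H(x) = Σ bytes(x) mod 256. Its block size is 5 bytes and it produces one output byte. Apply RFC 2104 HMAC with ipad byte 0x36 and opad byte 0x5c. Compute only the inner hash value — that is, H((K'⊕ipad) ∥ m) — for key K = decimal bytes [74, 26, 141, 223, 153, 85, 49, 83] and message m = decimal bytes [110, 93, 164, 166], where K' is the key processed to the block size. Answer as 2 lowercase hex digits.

Key decimal bytes [74, 26, 141, 223, 153, 85, 49, 83] = 4a 1a 8d df 99 55 31 53 is 8 bytes > B = 5, so hash it first: H(key) = 42, then zero-pad to 5 bytes: K' = 42 00 00 00 00.
K' ⊕ ipad = 74 36 36 36 36.
Inner input = 74 36 36 36 36 ∥ 6e 5d a4 a6.
Inner hash: sum = 116+54+54+54+54+110+93+164+166 = 865; mod 256 = 97 → 61.

61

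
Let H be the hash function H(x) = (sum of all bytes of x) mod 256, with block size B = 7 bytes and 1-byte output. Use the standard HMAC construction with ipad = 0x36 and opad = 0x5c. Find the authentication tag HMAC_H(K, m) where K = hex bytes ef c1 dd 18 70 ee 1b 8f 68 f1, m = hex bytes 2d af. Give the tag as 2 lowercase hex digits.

Key hex bytes ef c1 dd 18 70 ee 1b 8f 68 f1 is 10 bytes > B = 7, so hash it first: H(key) = 06, then zero-pad to 7 bytes: K' = 06 00 00 00 00 00 00.
K' ⊕ ipad = 30 36 36 36 36 36 36.  K' ⊕ opad = 5a 5c 5c 5c 5c 5c 5c.
Inner input = (K'⊕ipad) ∥ m = 30 36 36 36 36 36 36 ∥ 2d af.
Inner hash: sum = 48+54+54+54+54+54+54+45+175 = 592; mod 256 = 80 → 50.
Outer input = (K'⊕opad) ∥ inner = 5a 5c 5c 5c 5c 5c 5c ∥ 50.
Outer hash (tag): sum = 90+92+92+92+92+92+92+80 = 722; mod 256 = 210 → d2.

d2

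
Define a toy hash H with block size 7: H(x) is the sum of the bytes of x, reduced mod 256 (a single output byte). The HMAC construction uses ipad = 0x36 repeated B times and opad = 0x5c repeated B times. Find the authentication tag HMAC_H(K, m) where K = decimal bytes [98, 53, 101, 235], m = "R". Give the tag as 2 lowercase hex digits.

26

Key decimal bytes [98, 53, 101, 235] = 62 35 65 eb is 4 bytes ≤ B = 7; zero-pad to 7 bytes: K' = 62 35 65 eb 00 00 00.
K' ⊕ ipad = 54 03 53 dd 36 36 36.  K' ⊕ opad = 3e 69 39 b7 5c 5c 5c.
Inner input = (K'⊕ipad) ∥ m = 54 03 53 dd 36 36 36 ∥ 52.
Inner hash: sum = 84+3+83+221+54+54+54+82 = 635; mod 256 = 123 → 7b.
Outer input = (K'⊕opad) ∥ inner = 3e 69 39 b7 5c 5c 5c ∥ 7b.
Outer hash (tag): sum = 62+105+57+183+92+92+92+123 = 806; mod 256 = 38 → 26.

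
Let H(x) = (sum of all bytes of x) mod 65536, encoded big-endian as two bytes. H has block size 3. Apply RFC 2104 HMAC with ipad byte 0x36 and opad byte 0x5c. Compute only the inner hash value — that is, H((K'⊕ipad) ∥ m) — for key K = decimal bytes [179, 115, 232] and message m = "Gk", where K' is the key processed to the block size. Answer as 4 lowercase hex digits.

025a

Key decimal bytes [179, 115, 232] = b3 73 e8 is exactly B = 3 bytes: K' = b3 73 e8.
K' ⊕ ipad = 85 45 de.
Inner input = 85 45 de ∥ 47 6b.
Inner hash: sum = 133+69+222+71+107 = 602 → 02 5a.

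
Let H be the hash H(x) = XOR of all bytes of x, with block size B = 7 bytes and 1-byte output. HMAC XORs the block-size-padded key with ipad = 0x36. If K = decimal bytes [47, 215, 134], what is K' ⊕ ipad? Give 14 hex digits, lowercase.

19e1b036363636

Key decimal bytes [47, 215, 134] = 2f d7 86 is 3 bytes ≤ B = 7; zero-pad to 7 bytes: K' = 2f d7 86 00 00 00 00.
XOR each byte with 0x36: 2f⊕36=19, d7⊕36=e1, 86⊕36=b0, 00⊕36=36, 00⊕36=36, 00⊕36=36, 00⊕36=36.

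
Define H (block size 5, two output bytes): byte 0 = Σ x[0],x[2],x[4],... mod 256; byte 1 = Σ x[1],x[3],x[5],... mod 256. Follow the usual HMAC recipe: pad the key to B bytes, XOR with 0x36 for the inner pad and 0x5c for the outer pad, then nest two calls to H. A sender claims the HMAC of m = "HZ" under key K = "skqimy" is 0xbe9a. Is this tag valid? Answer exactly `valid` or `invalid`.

valid

Key "skqimy" = 73 6b 71 69 6d 79 is 6 bytes > B = 5, so hash it first: H(key) = 51 4d, then zero-pad to 5 bytes: K' = 51 4d 00 00 00.
K' ⊕ ipad = 67 7b 36 36 36; K' ⊕ opad = 0d 11 5c 5c 5c.
Inner hash: even-index sum = 301 mod 256 = 45; odd-index sum = 249 mod 256 = 249 → 2d f9.
Outer hash (recomputed tag): even-index sum = 446 mod 256 = 190; odd-index sum = 154 mod 256 = 154 → be 9a.
Recomputed tag = be9a; claimed = be9a → match.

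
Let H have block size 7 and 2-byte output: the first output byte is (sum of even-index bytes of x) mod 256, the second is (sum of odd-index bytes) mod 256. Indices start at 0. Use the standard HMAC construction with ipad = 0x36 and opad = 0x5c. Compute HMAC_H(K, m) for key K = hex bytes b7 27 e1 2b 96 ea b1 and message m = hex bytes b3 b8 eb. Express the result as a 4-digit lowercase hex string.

Key hex bytes b7 27 e1 2b 96 ea b1 is exactly B = 7 bytes: K' = b7 27 e1 2b 96 ea b1.
K' ⊕ ipad = 81 11 d7 1d a0 dc 87.  K' ⊕ opad = eb 7b bd 77 ca b6 ed.
Inner input = (K'⊕ipad) ∥ m = 81 11 d7 1d a0 dc 87 ∥ b3 b8 eb.
Inner hash: even-index sum = 823 mod 256 = 55; odd-index sum = 680 mod 256 = 168 → 37 a8.
Outer input = (K'⊕opad) ∥ inner = eb 7b bd 77 ca b6 ed ∥ 37 a8.
Outer hash (tag): even-index sum = 1031 mod 256 = 7; odd-index sum = 479 mod 256 = 223 → 07 df.

07df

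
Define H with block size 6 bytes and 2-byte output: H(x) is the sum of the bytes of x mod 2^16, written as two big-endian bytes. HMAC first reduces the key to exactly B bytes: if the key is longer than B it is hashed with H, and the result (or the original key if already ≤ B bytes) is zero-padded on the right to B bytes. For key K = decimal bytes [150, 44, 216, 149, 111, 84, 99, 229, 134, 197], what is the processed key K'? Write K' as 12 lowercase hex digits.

058500000000

|K| = 10 > B = 6, so first hash the key.
H(K): sum = 150+44+216+149+111+84+99+229+134+197 = 1413 → 05 85.
Zero-pad H(K) = 05 85 to 6 bytes: K' = 05 85 00 00 00 00.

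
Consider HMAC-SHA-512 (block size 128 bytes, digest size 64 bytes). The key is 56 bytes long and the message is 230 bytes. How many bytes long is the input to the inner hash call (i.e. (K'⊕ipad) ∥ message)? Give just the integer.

358

Key is 56 ≤ 128 bytes, zero-padded: |K'| = 128.
Inner input = (K'⊕ipad) ∥ m → 128 + 230 = 358 bytes.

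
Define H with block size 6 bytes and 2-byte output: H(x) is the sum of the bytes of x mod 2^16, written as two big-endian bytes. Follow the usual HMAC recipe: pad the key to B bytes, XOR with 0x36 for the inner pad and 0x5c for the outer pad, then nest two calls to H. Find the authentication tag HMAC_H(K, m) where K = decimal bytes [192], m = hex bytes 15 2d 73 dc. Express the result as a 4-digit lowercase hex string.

0300

Key decimal bytes [192] = c0 is 1 byte ≤ B = 6; zero-pad to 6 bytes: K' = c0 00 00 00 00 00.
K' ⊕ ipad = f6 36 36 36 36 36.  K' ⊕ opad = 9c 5c 5c 5c 5c 5c.
Inner input = (K'⊕ipad) ∥ m = f6 36 36 36 36 36 ∥ 15 2d 73 dc.
Inner hash: sum = 246+54+54+54+54+54+21+45+115+220 = 917 → 03 95.
Outer input = (K'⊕opad) ∥ inner = 9c 5c 5c 5c 5c 5c ∥ 03 95.
Outer hash (tag): sum = 156+92+92+92+92+92+3+149 = 768 → 03 00.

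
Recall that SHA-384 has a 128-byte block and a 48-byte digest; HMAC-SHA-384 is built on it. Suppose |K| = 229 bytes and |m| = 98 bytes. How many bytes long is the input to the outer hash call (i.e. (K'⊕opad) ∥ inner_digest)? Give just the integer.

Key is 229 > 128 bytes, so it is hashed to 48 bytes then zero-padded to 128: |K'| = 128.
Outer input = (K'⊕opad) ∥ H(inner) → 128 + 48 = 176 bytes.

176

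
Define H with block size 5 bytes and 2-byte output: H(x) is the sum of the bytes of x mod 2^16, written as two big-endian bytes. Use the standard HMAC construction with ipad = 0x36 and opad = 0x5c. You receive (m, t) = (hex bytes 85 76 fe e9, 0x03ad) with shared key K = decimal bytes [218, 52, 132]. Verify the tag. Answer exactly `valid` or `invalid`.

invalid

Key decimal bytes [218, 52, 132] = da 34 84 is 3 bytes ≤ B = 5; zero-pad to 5 bytes: K' = da 34 84 00 00.
K' ⊕ ipad = ec 02 b2 36 36; K' ⊕ opad = 86 68 d8 5c 5c.
Inner hash: sum = 236+2+178+54+54+133+118+254+233 = 1262 → 04 ee.
Outer hash (recomputed tag): sum = 134+104+216+92+92+4+238 = 880 → 03 70.
Recomputed tag = 0370; claimed = 03ad → mismatch.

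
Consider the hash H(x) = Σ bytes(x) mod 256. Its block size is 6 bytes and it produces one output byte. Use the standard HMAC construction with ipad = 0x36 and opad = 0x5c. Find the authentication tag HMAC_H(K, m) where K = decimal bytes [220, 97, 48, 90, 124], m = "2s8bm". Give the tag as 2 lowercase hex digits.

Key decimal bytes [220, 97, 48, 90, 124] = dc 61 30 5a 7c is 5 bytes ≤ B = 6; zero-pad to 6 bytes: K' = dc 61 30 5a 7c 00.
K' ⊕ ipad = ea 57 06 6c 4a 36.  K' ⊕ opad = 80 3d 6c 06 20 5c.
Inner input = (K'⊕ipad) ∥ m = ea 57 06 6c 4a 36 ∥ 32 73 38 62 6d.
Inner hash: sum = 234+87+6+108+74+54+50+115+56+98+109 = 991; mod 256 = 223 → df.
Outer input = (K'⊕opad) ∥ inner = 80 3d 6c 06 20 5c ∥ df.
Outer hash (tag): sum = 128+61+108+6+32+92+223 = 650; mod 256 = 138 → 8a.

8a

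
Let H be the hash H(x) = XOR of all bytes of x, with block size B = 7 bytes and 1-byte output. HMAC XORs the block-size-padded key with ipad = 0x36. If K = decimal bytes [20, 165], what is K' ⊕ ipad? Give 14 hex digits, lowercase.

Key decimal bytes [20, 165] = 14 a5 is 2 bytes ≤ B = 7; zero-pad to 7 bytes: K' = 14 a5 00 00 00 00 00.
XOR each byte with 0x36: 14⊕36=22, a5⊕36=93, 00⊕36=36, 00⊕36=36, 00⊕36=36, 00⊕36=36, 00⊕36=36.

22933636363636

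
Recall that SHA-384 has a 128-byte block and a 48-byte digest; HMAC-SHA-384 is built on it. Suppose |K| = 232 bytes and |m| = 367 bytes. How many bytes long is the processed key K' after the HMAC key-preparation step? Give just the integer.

128

Key is 232 > 128 bytes, so it is hashed to 48 bytes then zero-padded to 128: |K'| = 128.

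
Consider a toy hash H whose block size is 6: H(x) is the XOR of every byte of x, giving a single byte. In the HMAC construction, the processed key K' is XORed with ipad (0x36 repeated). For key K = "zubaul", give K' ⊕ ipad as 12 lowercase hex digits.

4c435457435a

Key "zubaul" = 7a 75 62 61 75 6c is exactly B = 6 bytes: K' = 7a 75 62 61 75 6c.
XOR each byte with 0x36: 7a⊕36=4c, 75⊕36=43, 62⊕36=54, 61⊕36=57, 75⊕36=43, 6c⊕36=5a.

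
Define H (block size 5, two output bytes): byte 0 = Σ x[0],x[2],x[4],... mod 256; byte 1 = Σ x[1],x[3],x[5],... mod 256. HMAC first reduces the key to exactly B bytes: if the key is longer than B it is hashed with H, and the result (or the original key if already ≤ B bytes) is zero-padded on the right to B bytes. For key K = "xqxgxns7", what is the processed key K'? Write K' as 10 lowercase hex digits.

|K| = 8 > B = 5, so first hash the key.
H(K): even-index sum = 475 mod 256 = 219; odd-index sum = 381 mod 256 = 125 → db 7d.
Zero-pad H(K) = db 7d to 5 bytes: K' = db 7d 00 00 00.

db7d000000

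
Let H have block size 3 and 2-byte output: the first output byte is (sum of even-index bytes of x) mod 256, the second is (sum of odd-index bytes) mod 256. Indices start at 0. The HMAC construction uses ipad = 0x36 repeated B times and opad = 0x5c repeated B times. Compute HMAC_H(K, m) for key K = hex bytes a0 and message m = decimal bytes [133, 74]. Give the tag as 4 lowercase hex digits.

Key hex bytes a0 is 1 byte ≤ B = 3; zero-pad to 3 bytes: K' = a0 00 00.
K' ⊕ ipad = 96 36 36.  K' ⊕ opad = fc 5c 5c.
Inner input = (K'⊕ipad) ∥ m = 96 36 36 ∥ 85 4a.
Inner hash: even-index sum = 278 mod 256 = 22; odd-index sum = 187 mod 256 = 187 → 16 bb.
Outer input = (K'⊕opad) ∥ inner = fc 5c 5c ∥ 16 bb.
Outer hash (tag): even-index sum = 531 mod 256 = 19; odd-index sum = 114 mod 256 = 114 → 13 72.

1372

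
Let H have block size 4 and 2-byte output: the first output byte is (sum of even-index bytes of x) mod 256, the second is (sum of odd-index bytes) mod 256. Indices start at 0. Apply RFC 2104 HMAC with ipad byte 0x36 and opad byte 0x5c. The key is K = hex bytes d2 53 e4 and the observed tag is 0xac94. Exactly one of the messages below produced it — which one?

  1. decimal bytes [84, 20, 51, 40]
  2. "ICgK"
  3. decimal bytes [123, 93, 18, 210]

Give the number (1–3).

Key hex bytes d2 53 e4 is 3 bytes ≤ B = 4; zero-pad to 4 bytes: K' = d2 53 e4 00.
K' ⊕ ipad = e4 65 d2 36; K' ⊕ opad = 8e 0f b8 5c.
m1: inner = H(e4 65 d2 36 54 14 33 28) = 3d d7; tag = H(8e 0f b8 5c 3d d7) = 8342
m2: inner = H(e4 65 d2 36 49 43 67 4b) = 66 29; tag = H(8e 0f b8 5c 66 29) = ac94 ← matches
m3: inner = H(e4 65 d2 36 7b 5d 12 d2) = 43 ca; tag = H(8e 0f b8 5c 43 ca) = 8935

2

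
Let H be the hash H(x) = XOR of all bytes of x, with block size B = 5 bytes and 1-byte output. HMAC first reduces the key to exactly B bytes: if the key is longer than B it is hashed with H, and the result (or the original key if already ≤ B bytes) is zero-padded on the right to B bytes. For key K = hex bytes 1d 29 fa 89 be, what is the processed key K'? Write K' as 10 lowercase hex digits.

Key hex bytes 1d 29 fa 89 be is exactly B = 5 bytes: K' = 1d 29 fa 89 be.

1d29fa89be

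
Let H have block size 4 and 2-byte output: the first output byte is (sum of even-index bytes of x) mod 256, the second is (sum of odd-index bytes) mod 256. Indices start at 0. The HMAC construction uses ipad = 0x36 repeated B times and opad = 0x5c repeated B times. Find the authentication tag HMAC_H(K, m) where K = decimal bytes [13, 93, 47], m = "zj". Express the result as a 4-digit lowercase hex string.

9268

Key decimal bytes [13, 93, 47] = 0d 5d 2f is 3 bytes ≤ B = 4; zero-pad to 4 bytes: K' = 0d 5d 2f 00.
K' ⊕ ipad = 3b 6b 19 36.  K' ⊕ opad = 51 01 73 5c.
Inner input = (K'⊕ipad) ∥ m = 3b 6b 19 36 ∥ 7a 6a.
Inner hash: even-index sum = 206 mod 256 = 206; odd-index sum = 267 mod 256 = 11 → ce 0b.
Outer input = (K'⊕opad) ∥ inner = 51 01 73 5c ∥ ce 0b.
Outer hash (tag): even-index sum = 402 mod 256 = 146; odd-index sum = 104 mod 256 = 104 → 92 68.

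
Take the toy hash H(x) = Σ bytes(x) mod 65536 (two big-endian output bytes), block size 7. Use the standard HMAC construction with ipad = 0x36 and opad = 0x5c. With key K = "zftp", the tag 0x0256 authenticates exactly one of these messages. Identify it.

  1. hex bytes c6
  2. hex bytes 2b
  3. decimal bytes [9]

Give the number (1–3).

1

Key "zftp" = 7a 66 74 70 is 4 bytes ≤ B = 7; zero-pad to 7 bytes: K' = 7a 66 74 70 00 00 00.
K' ⊕ ipad = 4c 50 42 46 36 36 36; K' ⊕ opad = 26 3a 28 2c 5c 5c 5c.
m1: inner = H(4c 50 42 46 36 36 36 c6) = 02 8c; tag = H(26 3a 28 2c 5c 5c 5c 02 8c) = 0256 ← matches
m2: inner = H(4c 50 42 46 36 36 36 2b) = 01 f1; tag = H(26 3a 28 2c 5c 5c 5c 01 f1) = 02ba
m3: inner = H(4c 50 42 46 36 36 36 09) = 01 cf; tag = H(26 3a 28 2c 5c 5c 5c 01 cf) = 0298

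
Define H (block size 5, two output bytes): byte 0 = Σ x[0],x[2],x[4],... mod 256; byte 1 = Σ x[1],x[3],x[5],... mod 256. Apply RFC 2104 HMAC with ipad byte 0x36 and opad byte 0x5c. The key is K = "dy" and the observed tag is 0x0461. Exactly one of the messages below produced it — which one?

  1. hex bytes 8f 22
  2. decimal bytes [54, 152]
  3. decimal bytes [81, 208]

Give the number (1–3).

1

Key "dy" = 64 79 is 2 bytes ≤ B = 5; zero-pad to 5 bytes: K' = 64 79 00 00 00.
K' ⊕ ipad = 52 4f 36 36 36; K' ⊕ opad = 38 25 5c 5c 5c.
m1: inner = H(52 4f 36 36 36 8f 22) = e0 14; tag = H(38 25 5c 5c 5c e0 14) = 0461 ← matches
m2: inner = H(52 4f 36 36 36 36 98) = 56 bb; tag = H(38 25 5c 5c 5c 56 bb) = abd7
m3: inner = H(52 4f 36 36 36 51 d0) = 8e d6; tag = H(38 25 5c 5c 5c 8e d6) = c60f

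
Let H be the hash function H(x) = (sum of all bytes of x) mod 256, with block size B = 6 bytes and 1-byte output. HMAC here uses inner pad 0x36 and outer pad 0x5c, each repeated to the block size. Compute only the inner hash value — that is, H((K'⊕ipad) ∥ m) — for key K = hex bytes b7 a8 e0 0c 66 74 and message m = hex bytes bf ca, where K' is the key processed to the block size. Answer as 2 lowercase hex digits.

Key hex bytes b7 a8 e0 0c 66 74 is exactly B = 6 bytes: K' = b7 a8 e0 0c 66 74.
K' ⊕ ipad = 81 9e d6 3a 50 42.
Inner input = 81 9e d6 3a 50 42 ∥ bf ca.
Inner hash: sum = 129+158+214+58+80+66+191+202 = 1098; mod 256 = 74 → 4a.

4a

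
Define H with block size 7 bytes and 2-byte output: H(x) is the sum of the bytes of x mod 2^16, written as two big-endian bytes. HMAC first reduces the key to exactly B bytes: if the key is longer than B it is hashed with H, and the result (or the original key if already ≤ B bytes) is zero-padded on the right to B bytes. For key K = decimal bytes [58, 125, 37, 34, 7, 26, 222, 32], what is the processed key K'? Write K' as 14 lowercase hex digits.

021d0000000000

|K| = 8 > B = 7, so first hash the key.
H(K): sum = 58+125+37+34+7+26+222+32 = 541 → 02 1d.
Zero-pad H(K) = 02 1d to 7 bytes: K' = 02 1d 00 00 00 00 00.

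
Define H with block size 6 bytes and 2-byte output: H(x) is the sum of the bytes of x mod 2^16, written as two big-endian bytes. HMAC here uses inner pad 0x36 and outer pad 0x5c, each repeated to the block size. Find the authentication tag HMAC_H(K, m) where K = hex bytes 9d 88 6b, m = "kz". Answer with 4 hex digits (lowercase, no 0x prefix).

Key hex bytes 9d 88 6b is 3 bytes ≤ B = 6; zero-pad to 6 bytes: K' = 9d 88 6b 00 00 00.
K' ⊕ ipad = ab be 5d 36 36 36.  K' ⊕ opad = c1 d4 37 5c 5c 5c.
Inner input = (K'⊕ipad) ∥ m = ab be 5d 36 36 36 ∥ 6b 7a.
Inner hash: sum = 171+190+93+54+54+54+107+122 = 845 → 03 4d.
Outer input = (K'⊕opad) ∥ inner = c1 d4 37 5c 5c 5c ∥ 03 4d.
Outer hash (tag): sum = 193+212+55+92+92+92+3+77 = 816 → 03 30.

0330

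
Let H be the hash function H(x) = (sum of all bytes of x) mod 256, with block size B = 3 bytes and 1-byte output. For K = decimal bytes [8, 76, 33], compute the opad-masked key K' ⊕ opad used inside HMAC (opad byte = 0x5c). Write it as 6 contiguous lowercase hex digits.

Key decimal bytes [8, 76, 33] = 08 4c 21 is exactly B = 3 bytes: K' = 08 4c 21.
XOR each byte with 0x5c: 08⊕5c=54, 4c⊕5c=10, 21⊕5c=7d.

54107d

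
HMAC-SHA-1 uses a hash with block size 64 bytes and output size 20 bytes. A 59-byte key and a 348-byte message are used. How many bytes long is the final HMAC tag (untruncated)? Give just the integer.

The tag is one SHA-1 digest: 20 bytes.

20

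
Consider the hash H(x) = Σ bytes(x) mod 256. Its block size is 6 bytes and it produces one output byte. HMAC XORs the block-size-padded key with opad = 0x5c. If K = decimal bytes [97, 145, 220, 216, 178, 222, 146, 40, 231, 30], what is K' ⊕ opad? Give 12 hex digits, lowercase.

Key decimal bytes [97, 145, 220, 216, 178, 222, 146, 40, 231, 30] = 61 91 dc d8 b2 de 92 28 e7 1e is 10 bytes > B = 6, so hash it first: H(key) = f5, then zero-pad to 6 bytes: K' = f5 00 00 00 00 00.
XOR each byte with 0x5c: f5⊕5c=a9, 00⊕5c=5c, 00⊕5c=5c, 00⊕5c=5c, 00⊕5c=5c, 00⊕5c=5c.

a95c5c5c5c5c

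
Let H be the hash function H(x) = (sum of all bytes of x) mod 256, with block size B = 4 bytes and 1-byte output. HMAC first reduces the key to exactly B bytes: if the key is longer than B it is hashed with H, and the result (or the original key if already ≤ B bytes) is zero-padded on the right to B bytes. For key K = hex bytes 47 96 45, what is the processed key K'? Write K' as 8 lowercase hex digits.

Key hex bytes 47 96 45 is 3 bytes ≤ B = 4; zero-pad to 4 bytes: K' = 47 96 45 00.

47964500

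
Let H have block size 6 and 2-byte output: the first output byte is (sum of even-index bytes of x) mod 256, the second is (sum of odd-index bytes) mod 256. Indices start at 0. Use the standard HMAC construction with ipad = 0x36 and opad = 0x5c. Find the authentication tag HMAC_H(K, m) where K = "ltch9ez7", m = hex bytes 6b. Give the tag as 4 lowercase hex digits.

Key "ltch9ez7" = 6c 74 63 68 39 65 7a 37 is 8 bytes > B = 6, so hash it first: H(key) = 82 78, then zero-pad to 6 bytes: K' = 82 78 00 00 00 00.
K' ⊕ ipad = b4 4e 36 36 36 36.  K' ⊕ opad = de 24 5c 5c 5c 5c.
Inner input = (K'⊕ipad) ∥ m = b4 4e 36 36 36 36 ∥ 6b.
Inner hash: even-index sum = 395 mod 256 = 139; odd-index sum = 186 mod 256 = 186 → 8b ba.
Outer input = (K'⊕opad) ∥ inner = de 24 5c 5c 5c 5c ∥ 8b ba.
Outer hash (tag): even-index sum = 545 mod 256 = 33; odd-index sum = 406 mod 256 = 150 → 21 96.

2196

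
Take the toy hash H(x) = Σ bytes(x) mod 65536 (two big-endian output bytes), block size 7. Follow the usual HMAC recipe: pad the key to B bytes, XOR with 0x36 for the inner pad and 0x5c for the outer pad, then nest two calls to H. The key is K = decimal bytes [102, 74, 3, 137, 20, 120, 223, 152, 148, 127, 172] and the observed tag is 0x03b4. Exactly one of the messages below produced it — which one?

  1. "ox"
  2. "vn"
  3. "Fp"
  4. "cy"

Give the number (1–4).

Key decimal bytes [102, 74, 3, 137, 20, 120, 223, 152, 148, 127, 172] = 66 4a 03 89 14 78 df 98 94 7f ac is 11 bytes > B = 7, so hash it first: H(key) = 04 fe, then zero-pad to 7 bytes: K' = 04 fe 00 00 00 00 00.
K' ⊕ ipad = 32 c8 36 36 36 36 36; K' ⊕ opad = 58 a2 5c 5c 5c 5c 5c.
m1: inner = H(32 c8 36 36 36 36 36 6f 78) = 02 ef; tag = H(58 a2 5c 5c 5c 5c 5c 02 ef) = 03b7
m2: inner = H(32 c8 36 36 36 36 36 76 6e) = 02 ec; tag = H(58 a2 5c 5c 5c 5c 5c 02 ec) = 03b4 ← matches
m3: inner = H(32 c8 36 36 36 36 36 46 70) = 02 be; tag = H(58 a2 5c 5c 5c 5c 5c 02 be) = 0386
m4: inner = H(32 c8 36 36 36 36 36 63 79) = 02 e4; tag = H(58 a2 5c 5c 5c 5c 5c 02 e4) = 03ac

2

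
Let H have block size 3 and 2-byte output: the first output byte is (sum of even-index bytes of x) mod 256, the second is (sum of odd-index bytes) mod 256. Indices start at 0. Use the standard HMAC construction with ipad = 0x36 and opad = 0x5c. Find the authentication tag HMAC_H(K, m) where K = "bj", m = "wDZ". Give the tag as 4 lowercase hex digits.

Key "bj" = 62 6a is 2 bytes ≤ B = 3; zero-pad to 3 bytes: K' = 62 6a 00.
K' ⊕ ipad = 54 5c 36.  K' ⊕ opad = 3e 36 5c.
Inner input = (K'⊕ipad) ∥ m = 54 5c 36 ∥ 77 44 5a.
Inner hash: even-index sum = 206 mod 256 = 206; odd-index sum = 301 mod 256 = 45 → ce 2d.
Outer input = (K'⊕opad) ∥ inner = 3e 36 5c ∥ ce 2d.
Outer hash (tag): even-index sum = 199 mod 256 = 199; odd-index sum = 260 mod 256 = 4 → c7 04.

c704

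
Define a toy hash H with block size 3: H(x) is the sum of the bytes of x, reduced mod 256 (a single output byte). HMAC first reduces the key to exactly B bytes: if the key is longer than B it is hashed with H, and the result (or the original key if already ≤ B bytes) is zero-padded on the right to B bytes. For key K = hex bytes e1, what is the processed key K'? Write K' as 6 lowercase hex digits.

e10000

Key hex bytes e1 is 1 byte ≤ B = 3; zero-pad to 3 bytes: K' = e1 00 00.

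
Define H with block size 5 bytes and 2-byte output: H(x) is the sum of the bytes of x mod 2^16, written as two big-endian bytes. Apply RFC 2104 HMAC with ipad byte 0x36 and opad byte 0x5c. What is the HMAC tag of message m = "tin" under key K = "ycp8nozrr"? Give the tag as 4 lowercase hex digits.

0303

Key "ycp8nozrr" = 79 63 70 38 6e 6f 7a 72 72 is 9 bytes > B = 5, so hash it first: H(key) = 03 bf, then zero-pad to 5 bytes: K' = 03 bf 00 00 00.
K' ⊕ ipad = 35 89 36 36 36.  K' ⊕ opad = 5f e3 5c 5c 5c.
Inner input = (K'⊕ipad) ∥ m = 35 89 36 36 36 ∥ 74 69 6e.
Inner hash: sum = 53+137+54+54+54+116+105+110 = 683 → 02 ab.
Outer input = (K'⊕opad) ∥ inner = 5f e3 5c 5c 5c ∥ 02 ab.
Outer hash (tag): sum = 95+227+92+92+92+2+171 = 771 → 03 03.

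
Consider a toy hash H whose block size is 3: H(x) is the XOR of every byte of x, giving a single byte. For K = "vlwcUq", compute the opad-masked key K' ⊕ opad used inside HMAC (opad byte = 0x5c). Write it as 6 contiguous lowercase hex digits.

Key "vlwcUq" = 76 6c 77 63 55 71 is 6 bytes > B = 3, so hash it first: H(key) = 2a, then zero-pad to 3 bytes: K' = 2a 00 00.
XOR each byte with 0x5c: 2a⊕5c=76, 00⊕5c=5c, 00⊕5c=5c.

765c5c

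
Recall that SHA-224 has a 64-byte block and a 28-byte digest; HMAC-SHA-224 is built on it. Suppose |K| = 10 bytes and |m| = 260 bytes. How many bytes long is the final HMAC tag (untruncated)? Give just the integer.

The tag is one SHA-224 digest: 28 bytes.

28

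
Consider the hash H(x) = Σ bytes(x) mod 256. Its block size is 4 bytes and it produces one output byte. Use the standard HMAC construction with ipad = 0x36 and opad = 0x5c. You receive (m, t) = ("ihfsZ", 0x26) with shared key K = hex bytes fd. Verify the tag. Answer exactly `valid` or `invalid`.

valid

Key hex bytes fd is 1 byte ≤ B = 4; zero-pad to 4 bytes: K' = fd 00 00 00.
K' ⊕ ipad = cb 36 36 36; K' ⊕ opad = a1 5c 5c 5c.
Inner hash: sum = 203+54+54+54+105+104+102+115+90 = 881; mod 256 = 113 → 71.
Outer hash (recomputed tag): sum = 161+92+92+92+113 = 550; mod 256 = 38 → 26.
Recomputed tag = 26; claimed = 26 → match.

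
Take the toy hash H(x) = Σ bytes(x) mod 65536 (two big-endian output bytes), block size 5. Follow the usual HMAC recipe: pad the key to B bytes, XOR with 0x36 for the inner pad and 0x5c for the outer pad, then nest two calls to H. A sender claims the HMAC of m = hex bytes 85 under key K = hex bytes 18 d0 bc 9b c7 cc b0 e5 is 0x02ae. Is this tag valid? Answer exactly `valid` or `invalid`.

invalid

Key hex bytes 18 d0 bc 9b c7 cc b0 e5 is 8 bytes > B = 5, so hash it first: H(key) = 05 67, then zero-pad to 5 bytes: K' = 05 67 00 00 00.
K' ⊕ ipad = 33 51 36 36 36; K' ⊕ opad = 59 3b 5c 5c 5c.
Inner hash: sum = 51+81+54+54+54+133 = 427 → 01 ab.
Outer hash (recomputed tag): sum = 89+59+92+92+92+1+171 = 596 → 02 54.
Recomputed tag = 0254; claimed = 02ae → mismatch.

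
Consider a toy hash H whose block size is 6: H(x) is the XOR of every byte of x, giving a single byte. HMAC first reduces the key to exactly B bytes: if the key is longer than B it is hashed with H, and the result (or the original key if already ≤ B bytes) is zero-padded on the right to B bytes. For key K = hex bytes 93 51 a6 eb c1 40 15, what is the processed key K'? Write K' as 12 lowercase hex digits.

1b0000000000

|K| = 7 > B = 6, so first hash the key.
H(K): XOR 93⊕51⊕a6⊕eb⊕c1⊕40⊕15 = 1b.
Zero-pad H(K) = 1b to 6 bytes: K' = 1b 00 00 00 00 00.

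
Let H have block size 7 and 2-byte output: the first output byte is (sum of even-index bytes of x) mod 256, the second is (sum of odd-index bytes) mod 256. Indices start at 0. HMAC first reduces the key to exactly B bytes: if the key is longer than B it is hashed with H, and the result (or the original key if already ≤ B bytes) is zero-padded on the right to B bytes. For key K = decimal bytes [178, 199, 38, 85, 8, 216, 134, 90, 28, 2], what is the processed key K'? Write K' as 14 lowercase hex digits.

|K| = 10 > B = 7, so first hash the key.
H(K): even-index sum = 386 mod 256 = 130; odd-index sum = 592 mod 256 = 80 → 82 50.
Zero-pad H(K) = 82 50 to 7 bytes: K' = 82 50 00 00 00 00 00.

82500000000000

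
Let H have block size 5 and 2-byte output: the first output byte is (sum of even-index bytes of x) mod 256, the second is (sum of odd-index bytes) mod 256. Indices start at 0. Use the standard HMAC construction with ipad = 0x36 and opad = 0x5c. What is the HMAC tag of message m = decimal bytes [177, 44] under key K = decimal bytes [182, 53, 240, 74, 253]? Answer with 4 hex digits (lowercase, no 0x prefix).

Key decimal bytes [182, 53, 240, 74, 253] = b6 35 f0 4a fd is exactly B = 5 bytes: K' = b6 35 f0 4a fd.
K' ⊕ ipad = 80 03 c6 7c cb.  K' ⊕ opad = ea 69 ac 16 a1.
Inner input = (K'⊕ipad) ∥ m = 80 03 c6 7c cb ∥ b1 2c.
Inner hash: even-index sum = 573 mod 256 = 61; odd-index sum = 304 mod 256 = 48 → 3d 30.
Outer input = (K'⊕opad) ∥ inner = ea 69 ac 16 a1 ∥ 3d 30.
Outer hash (tag): even-index sum = 615 mod 256 = 103; odd-index sum = 188 mod 256 = 188 → 67 bc.

67bc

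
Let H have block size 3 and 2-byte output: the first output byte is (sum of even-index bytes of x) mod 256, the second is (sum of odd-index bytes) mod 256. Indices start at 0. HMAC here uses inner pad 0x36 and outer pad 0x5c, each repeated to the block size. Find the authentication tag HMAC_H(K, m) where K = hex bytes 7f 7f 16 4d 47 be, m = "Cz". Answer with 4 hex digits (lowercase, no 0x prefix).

Key hex bytes 7f 7f 16 4d 47 be is 6 bytes > B = 3, so hash it first: H(key) = dc 8a, then zero-pad to 3 bytes: K' = dc 8a 00.
K' ⊕ ipad = ea bc 36.  K' ⊕ opad = 80 d6 5c.
Inner input = (K'⊕ipad) ∥ m = ea bc 36 ∥ 43 7a.
Inner hash: even-index sum = 410 mod 256 = 154; odd-index sum = 255 mod 256 = 255 → 9a ff.
Outer input = (K'⊕opad) ∥ inner = 80 d6 5c ∥ 9a ff.
Outer hash (tag): even-index sum = 475 mod 256 = 219; odd-index sum = 368 mod 256 = 112 → db 70.

db70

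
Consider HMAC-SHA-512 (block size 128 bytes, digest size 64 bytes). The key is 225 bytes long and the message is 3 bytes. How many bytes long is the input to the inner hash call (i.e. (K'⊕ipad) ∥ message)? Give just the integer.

Key is 225 > 128 bytes, so it is hashed to 64 bytes then zero-padded to 128: |K'| = 128.
Inner input = (K'⊕ipad) ∥ m → 128 + 3 = 131 bytes.

131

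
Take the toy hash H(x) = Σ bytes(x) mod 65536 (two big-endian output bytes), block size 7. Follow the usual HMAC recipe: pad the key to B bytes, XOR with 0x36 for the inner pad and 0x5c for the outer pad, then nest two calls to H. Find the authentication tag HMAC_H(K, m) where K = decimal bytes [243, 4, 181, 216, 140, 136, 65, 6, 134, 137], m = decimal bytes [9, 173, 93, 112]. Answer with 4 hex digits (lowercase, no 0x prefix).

0374

Key decimal bytes [243, 4, 181, 216, 140, 136, 65, 6, 134, 137] = f3 04 b5 d8 8c 88 41 06 86 89 is 10 bytes > B = 7, so hash it first: H(key) = 04 ee, then zero-pad to 7 bytes: K' = 04 ee 00 00 00 00 00.
K' ⊕ ipad = 32 d8 36 36 36 36 36.  K' ⊕ opad = 58 b2 5c 5c 5c 5c 5c.
Inner input = (K'⊕ipad) ∥ m = 32 d8 36 36 36 36 36 ∥ 09 ad 5d 70.
Inner hash: sum = 50+216+54+54+54+54+54+9+173+93+112 = 923 → 03 9b.
Outer input = (K'⊕opad) ∥ inner = 58 b2 5c 5c 5c 5c 5c ∥ 03 9b.
Outer hash (tag): sum = 88+178+92+92+92+92+92+3+155 = 884 → 03 74.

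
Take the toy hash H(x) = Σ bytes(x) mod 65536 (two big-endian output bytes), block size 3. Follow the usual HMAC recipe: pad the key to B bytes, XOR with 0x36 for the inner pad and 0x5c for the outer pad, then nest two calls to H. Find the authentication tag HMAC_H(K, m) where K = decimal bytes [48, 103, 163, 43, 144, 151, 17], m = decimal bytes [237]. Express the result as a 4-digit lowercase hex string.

Key decimal bytes [48, 103, 163, 43, 144, 151, 17] = 30 67 a3 2b 90 97 11 is 7 bytes > B = 3, so hash it first: H(key) = 02 9d, then zero-pad to 3 bytes: K' = 02 9d 00.
K' ⊕ ipad = 34 ab 36.  K' ⊕ opad = 5e c1 5c.
Inner input = (K'⊕ipad) ∥ m = 34 ab 36 ∥ ed.
Inner hash: sum = 52+171+54+237 = 514 → 02 02.
Outer input = (K'⊕opad) ∥ inner = 5e c1 5c ∥ 02 02.
Outer hash (tag): sum = 94+193+92+2+2 = 383 → 01 7f.

017f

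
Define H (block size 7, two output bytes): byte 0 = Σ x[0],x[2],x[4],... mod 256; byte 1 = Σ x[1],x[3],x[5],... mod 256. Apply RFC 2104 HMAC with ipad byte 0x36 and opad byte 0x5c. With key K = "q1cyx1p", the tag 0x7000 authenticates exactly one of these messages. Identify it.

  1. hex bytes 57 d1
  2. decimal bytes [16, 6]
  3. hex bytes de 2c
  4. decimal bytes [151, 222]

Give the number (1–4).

1

Key "q1cyx1p" = 71 31 63 79 78 31 70 is exactly B = 7 bytes: K' = 71 31 63 79 78 31 70.
K' ⊕ ipad = 47 07 55 4f 4e 07 46; K' ⊕ opad = 2d 6d 3f 25 24 6d 2c.
m1: inner = H(47 07 55 4f 4e 07 46 57 d1) = 01 b4; tag = H(2d 6d 3f 25 24 6d 2c 01 b4) = 7000 ← matches
m2: inner = H(47 07 55 4f 4e 07 46 10 06) = 36 6d; tag = H(2d 6d 3f 25 24 6d 2c 36 6d) = 2935
m3: inner = H(47 07 55 4f 4e 07 46 de 2c) = 5c 3b; tag = H(2d 6d 3f 25 24 6d 2c 5c 3b) = f75b
m4: inner = H(47 07 55 4f 4e 07 46 97 de) = 0e f4; tag = H(2d 6d 3f 25 24 6d 2c 0e f4) = b00d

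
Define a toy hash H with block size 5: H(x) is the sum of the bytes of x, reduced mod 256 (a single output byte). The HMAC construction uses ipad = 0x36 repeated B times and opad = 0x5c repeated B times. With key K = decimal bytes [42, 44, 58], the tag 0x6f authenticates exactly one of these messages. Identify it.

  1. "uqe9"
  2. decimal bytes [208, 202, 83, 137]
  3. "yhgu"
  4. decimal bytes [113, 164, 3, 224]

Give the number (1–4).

Key decimal bytes [42, 44, 58] = 2a 2c 3a is 3 bytes ≤ B = 5; zero-pad to 5 bytes: K' = 2a 2c 3a 00 00.
K' ⊕ ipad = 1c 1a 0c 36 36; K' ⊕ opad = 76 70 66 5c 5c.
m1: inner = H(1c 1a 0c 36 36 75 71 65 39) = 32; tag = H(76 70 66 5c 5c 32) = 36
m2: inner = H(1c 1a 0c 36 36 d0 ca 53 89) = 24; tag = H(76 70 66 5c 5c 24) = 28
m3: inner = H(1c 1a 0c 36 36 79 68 67 75) = 6b; tag = H(76 70 66 5c 5c 6b) = 6f ← matches
m4: inner = H(1c 1a 0c 36 36 71 a4 03 e0) = a6; tag = H(76 70 66 5c 5c a6) = aa

3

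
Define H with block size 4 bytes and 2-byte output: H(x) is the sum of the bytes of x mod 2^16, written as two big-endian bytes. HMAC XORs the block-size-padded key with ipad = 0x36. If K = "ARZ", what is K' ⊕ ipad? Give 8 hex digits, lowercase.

77646c36

Key "ARZ" = 41 52 5a is 3 bytes ≤ B = 4; zero-pad to 4 bytes: K' = 41 52 5a 00.
XOR each byte with 0x36: 41⊕36=77, 52⊕36=64, 5a⊕36=6c, 00⊕36=36.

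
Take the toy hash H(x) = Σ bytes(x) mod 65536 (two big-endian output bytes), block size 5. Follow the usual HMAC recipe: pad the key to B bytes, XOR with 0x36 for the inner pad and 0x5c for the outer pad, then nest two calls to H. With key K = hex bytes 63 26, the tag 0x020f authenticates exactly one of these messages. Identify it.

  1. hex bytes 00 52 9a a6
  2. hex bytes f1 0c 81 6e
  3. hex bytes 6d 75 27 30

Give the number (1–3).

Key hex bytes 63 26 is 2 bytes ≤ B = 5; zero-pad to 5 bytes: K' = 63 26 00 00 00.
K' ⊕ ipad = 55 10 36 36 36; K' ⊕ opad = 3f 7a 5c 5c 5c.
m1: inner = H(55 10 36 36 36 00 52 9a a6) = 02 99; tag = H(3f 7a 5c 5c 5c 02 99) = 0268
m2: inner = H(55 10 36 36 36 f1 0c 81 6e) = 02 f3; tag = H(3f 7a 5c 5c 5c 02 f3) = 02c2
m3: inner = H(55 10 36 36 36 6d 75 27 30) = 02 40; tag = H(3f 7a 5c 5c 5c 02 40) = 020f ← matches

3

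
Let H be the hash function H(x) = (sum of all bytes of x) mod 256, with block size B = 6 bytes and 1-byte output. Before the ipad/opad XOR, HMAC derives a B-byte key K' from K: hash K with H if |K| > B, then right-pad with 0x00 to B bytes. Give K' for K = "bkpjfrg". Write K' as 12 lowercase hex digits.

|K| = 7 > B = 6, so first hash the key.
H(K): sum = 98+107+112+106+102+114+103 = 742; mod 256 = 230 → e6.
Zero-pad H(K) = e6 to 6 bytes: K' = e6 00 00 00 00 00.

e60000000000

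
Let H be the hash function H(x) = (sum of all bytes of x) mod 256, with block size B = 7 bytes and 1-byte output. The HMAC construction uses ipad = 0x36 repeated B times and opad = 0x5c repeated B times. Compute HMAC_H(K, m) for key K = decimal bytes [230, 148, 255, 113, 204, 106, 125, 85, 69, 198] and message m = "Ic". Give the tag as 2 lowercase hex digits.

Key decimal bytes [230, 148, 255, 113, 204, 106, 125, 85, 69, 198] = e6 94 ff 71 cc 6a 7d 55 45 c6 is 10 bytes > B = 7, so hash it first: H(key) = fd, then zero-pad to 7 bytes: K' = fd 00 00 00 00 00 00.
K' ⊕ ipad = cb 36 36 36 36 36 36.  K' ⊕ opad = a1 5c 5c 5c 5c 5c 5c.
Inner input = (K'⊕ipad) ∥ m = cb 36 36 36 36 36 36 ∥ 49 63.
Inner hash: sum = 203+54+54+54+54+54+54+73+99 = 699; mod 256 = 187 → bb.
Outer input = (K'⊕opad) ∥ inner = a1 5c 5c 5c 5c 5c 5c ∥ bb.
Outer hash (tag): sum = 161+92+92+92+92+92+92+187 = 900; mod 256 = 132 → 84.

84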